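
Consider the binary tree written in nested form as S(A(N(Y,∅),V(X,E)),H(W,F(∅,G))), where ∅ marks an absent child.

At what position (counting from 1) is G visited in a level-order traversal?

Level-order visits nodes level by level from the root, left to right within each level.
Level 0: S
Level 1: A, H
Level 2: N, V, W, F
Level 3: Y, X, E, G
Full level-order sequence: S, A, H, N, V, W, F, Y, X, E, G.

11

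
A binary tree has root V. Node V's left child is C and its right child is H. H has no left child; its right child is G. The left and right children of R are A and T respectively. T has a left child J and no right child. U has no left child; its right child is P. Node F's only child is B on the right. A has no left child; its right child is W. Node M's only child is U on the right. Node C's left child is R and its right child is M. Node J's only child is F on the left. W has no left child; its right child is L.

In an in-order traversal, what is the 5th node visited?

In-order visits the left subtree, then the node, then the right subtree.
At V: go left to C.
  At C: go left to R.
    At R: go left to A.
      At A: no left child.
      Visit A.
      At A: go right to W.
        At W: no left child.
        Visit W.
        At W: go right to L.
          L is a leaf — visit L.
    Visit R.
    At R: go right to T.
      At T: go left to J.
        At J: go left to F.
          At F: no left child.
          Visit F.
          At F: go right to B.
            B is a leaf — visit B.
        Visit J.
        At J: no right child.
      Visit T.
      At T: no right child.
  Visit C.
  At C: go right to M.
    At M: no left child.
    Visit M.
    At M: go right to U.
      At U: no left child.
      Visit U.
      At U: go right to P.
        P is a leaf — visit P.
Visit V.
At V: go right to H.
  At H: no left child.
  Visit H.
  At H: go right to G.
    G is a leaf — visit G.
Full in-order sequence: A, W, L, R, F, B, J, T, C, M, U, P, V, H, G.

F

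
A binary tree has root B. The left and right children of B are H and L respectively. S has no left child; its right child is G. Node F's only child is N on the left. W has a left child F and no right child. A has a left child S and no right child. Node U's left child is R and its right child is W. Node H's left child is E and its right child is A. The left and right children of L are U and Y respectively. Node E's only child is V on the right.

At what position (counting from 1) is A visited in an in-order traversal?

In-order visits the left subtree, then the node, then the right subtree.
At B: go left to H.
  At H: go left to E.
    At E: no left child.
    Visit E.
    At E: go right to V.
      V is a leaf — visit V.
  Visit H.
  At H: go right to A.
    At A: go left to S.
      At S: no left child.
      Visit S.
      At S: go right to G.
        G is a leaf — visit G.
    Visit A.
    At A: no right child.
Visit B.
At B: go right to L.
  At L: go left to U.
    At U: go left to R.
      R is a leaf — visit R.
    Visit U.
    At U: go right to W.
      At W: go left to F.
        At F: go left to N.
          N is a leaf — visit N.
        Visit F.
        At F: no right child.
      Visit W.
      At W: no right child.
  Visit L.
  At L: go right to Y.
    Y is a leaf — visit Y.
Full in-order sequence: E, V, H, S, G, A, B, R, U, N, F, W, L, Y.

6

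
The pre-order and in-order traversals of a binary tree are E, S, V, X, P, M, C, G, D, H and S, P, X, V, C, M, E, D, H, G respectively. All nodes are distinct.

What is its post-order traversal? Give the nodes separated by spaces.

P X C M V S H D G E

The first element of pre-order is the root; it splits in-order into left and right subtrees.
Root E: left subtree has 6 nodes {S, P, X, V, C, M}, right has 3 {D, H, G}.
  Root S: left subtree has 0 nodes { }, right has 5 {P, X, V, C, M}.
    Root V: left subtree has 2 nodes {P, X}, right has 2 {C, M}.
      Root X: left subtree has 1 node {P}, right has 0 { }.
      Root M: left subtree has 1 node {C}, right has 0 { }.
  Root G: left subtree has 2 nodes {D, H}, right has 0 { }.
    Root D: left subtree has 0 nodes { }, right has 1 {H}.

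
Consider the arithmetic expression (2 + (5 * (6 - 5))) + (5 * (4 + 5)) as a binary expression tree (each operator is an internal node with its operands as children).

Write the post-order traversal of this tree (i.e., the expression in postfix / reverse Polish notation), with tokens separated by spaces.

Post-order on an expression tree gives postfix notation: for each operator, emit left operand, right operand, then the operator.

2 5 6 5 - * + 5 4 5 + * +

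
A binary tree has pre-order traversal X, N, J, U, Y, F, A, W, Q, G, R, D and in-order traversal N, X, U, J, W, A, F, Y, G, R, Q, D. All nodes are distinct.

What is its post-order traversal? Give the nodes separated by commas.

The first element of pre-order is the root; it splits in-order into left and right subtrees.
Root X: left subtree has 1 node {N}, right has 10 {U, J, W, A, F, Y, G, R, Q, D}.
  Root J: left subtree has 1 node {U}, right has 8 {W, A, F, Y, G, R, Q, D}.
    Root Y: left subtree has 3 nodes {W, A, F}, right has 4 {G, R, Q, D}.
      Root F: left subtree has 2 nodes {W, A}, right has 0 { }.
        Root A: left subtree has 1 node {W}, right has 0 { }.
      Root Q: left subtree has 2 nodes {G, R}, right has 1 {D}.
        Root G: left subtree has 0 nodes { }, right has 1 {R}.

N, U, W, A, F, R, G, D, Q, Y, J, X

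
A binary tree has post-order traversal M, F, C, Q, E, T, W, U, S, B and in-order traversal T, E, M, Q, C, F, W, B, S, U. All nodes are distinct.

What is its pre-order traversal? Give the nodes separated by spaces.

The last element of post-order is the root; it splits in-order into left and right subtrees.
Root B: left subtree has 7 nodes {T, E, M, Q, C, F, W}, right has 2 {S, U}.
  Root W: left subtree has 6 nodes {T, E, M, Q, C, F}, right has 0 { }.
    Root T: left subtree has 0 nodes { }, right has 5 {E, M, Q, C, F}.
      Root E: left subtree has 0 nodes { }, right has 4 {M, Q, C, F}.
        Root Q: left subtree has 1 node {M}, right has 2 {C, F}.
          Root C: left subtree has 0 nodes { }, right has 1 {F}.
  Root S: left subtree has 0 nodes { }, right has 1 {U}.

B W T E Q M C F S U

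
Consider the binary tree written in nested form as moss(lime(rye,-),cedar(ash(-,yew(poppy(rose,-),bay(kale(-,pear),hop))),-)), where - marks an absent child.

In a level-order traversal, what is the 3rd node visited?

cedar

Level-order visits nodes level by level from the root, left to right within each level.
Level 0: moss
Level 1: lime, cedar
Level 2: rye, ash
Level 3: yew
Level 4: poppy, bay
Level 5: rose, kale, hop
Level 6: pear
Full level-order sequence: moss, lime, cedar, rye, ash, yew, poppy, bay, rose, kale, hop, pear.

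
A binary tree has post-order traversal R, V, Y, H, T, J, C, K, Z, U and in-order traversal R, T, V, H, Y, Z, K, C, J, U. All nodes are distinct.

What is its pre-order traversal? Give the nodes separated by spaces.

U Z T R H V Y K C J

The last element of post-order is the root; it splits in-order into left and right subtrees.
Root U: left subtree has 9 nodes {R, T, V, H, Y, Z, K, C, J}, right has 0 { }.
  Root Z: left subtree has 5 nodes {R, T, V, H, Y}, right has 3 {K, C, J}.
    Root T: left subtree has 1 node {R}, right has 3 {V, H, Y}.
      Root H: left subtree has 1 node {V}, right has 1 {Y}.
    Root K: left subtree has 0 nodes { }, right has 2 {C, J}.
      Root C: left subtree has 0 nodes { }, right has 1 {J}.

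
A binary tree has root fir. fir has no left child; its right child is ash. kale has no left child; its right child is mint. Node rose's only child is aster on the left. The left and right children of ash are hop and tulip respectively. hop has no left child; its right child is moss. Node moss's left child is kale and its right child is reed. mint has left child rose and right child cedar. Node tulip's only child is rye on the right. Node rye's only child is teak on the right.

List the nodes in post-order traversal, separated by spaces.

aster rose cedar mint kale reed moss hop teak rye tulip ash fir

Post-order visits the left subtree, then the right subtree, then the node.
At fir: no left child.
At fir: go right to ash.
  At ash: go left to hop.
    At hop: no left child.
    At hop: go right to moss.
      At moss: go left to kale.
        At kale: no left child.
        At kale: go right to mint.
          At mint: go left to rose.
            At rose: go left to aster.
              aster is a leaf — visit aster.
            At rose: no right child.
            Visit rose.
          At mint: go right to cedar.
            cedar is a leaf — visit cedar.
          Visit mint.
        Visit kale.
      At moss: go right to reed.
        reed is a leaf — visit reed.
      Visit moss.
    Visit hop.
  At ash: go right to tulip.
    At tulip: no left child.
    At tulip: go right to rye.
      At rye: no left child.
      At rye: go right to teak.
        teak is a leaf — visit teak.
      Visit rye.
    Visit tulip.
  Visit ash.
Visit fir.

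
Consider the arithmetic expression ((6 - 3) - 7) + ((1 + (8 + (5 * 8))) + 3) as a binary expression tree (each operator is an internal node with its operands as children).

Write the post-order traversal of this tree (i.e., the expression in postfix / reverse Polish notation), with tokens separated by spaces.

Post-order on an expression tree gives postfix notation: for each operator, emit left operand, right operand, then the operator.

6 3 - 7 - 1 8 5 8 * + + 3 + +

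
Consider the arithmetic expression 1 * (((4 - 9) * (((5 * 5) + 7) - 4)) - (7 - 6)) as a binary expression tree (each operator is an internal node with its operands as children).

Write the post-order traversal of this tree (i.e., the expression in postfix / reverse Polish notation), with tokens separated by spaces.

Post-order on an expression tree gives postfix notation: for each operator, emit left operand, right operand, then the operator.

1 4 9 - 5 5 * 7 + 4 - * 7 6 - - *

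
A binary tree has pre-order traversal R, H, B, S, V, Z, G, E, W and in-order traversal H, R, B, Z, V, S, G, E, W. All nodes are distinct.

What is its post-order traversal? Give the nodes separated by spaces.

The first element of pre-order is the root; it splits in-order into left and right subtrees.
Root R: left subtree has 1 node {H}, right has 7 {B, Z, V, S, G, E, W}.
  Root B: left subtree has 0 nodes { }, right has 6 {Z, V, S, G, E, W}.
    Root S: left subtree has 2 nodes {Z, V}, right has 3 {G, E, W}.
      Root V: left subtree has 1 node {Z}, right has 0 { }.
      Root G: left subtree has 0 nodes { }, right has 2 {E, W}.
        Root E: left subtree has 0 nodes { }, right has 1 {W}.

H Z V W E G S B R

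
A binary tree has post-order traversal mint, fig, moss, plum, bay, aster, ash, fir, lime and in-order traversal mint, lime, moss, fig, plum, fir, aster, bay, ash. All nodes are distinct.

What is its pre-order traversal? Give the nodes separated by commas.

lime, mint, fir, plum, moss, fig, ash, aster, bay

The last element of post-order is the root; it splits in-order into left and right subtrees.
Root lime: left subtree has 1 node {mint}, right has 7 {moss, fig, plum, fir, aster, bay, ash}.
  Root fir: left subtree has 3 nodes {moss, fig, plum}, right has 3 {aster, bay, ash}.
    Root plum: left subtree has 2 nodes {moss, fig}, right has 0 { }.
      Root moss: left subtree has 0 nodes { }, right has 1 {fig}.
    Root ash: left subtree has 2 nodes {aster, bay}, right has 0 { }.
      Root aster: left subtree has 0 nodes { }, right has 1 {bay}.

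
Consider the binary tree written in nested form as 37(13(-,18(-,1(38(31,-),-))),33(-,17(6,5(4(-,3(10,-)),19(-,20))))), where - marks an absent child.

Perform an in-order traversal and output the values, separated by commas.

In-order visits the left subtree, then the node, then the right subtree.
At 37: go left to 13.
  At 13: no left child.
  Visit 13.
  At 13: go right to 18.
    At 18: no left child.
    Visit 18.
    At 18: go right to 1.
      At 1: go left to 38.
        At 38: go left to 31.
          31 is a leaf — visit 31.
        Visit 38.
        At 38: no right child.
      Visit 1.
      At 1: no right child.
Visit 37.
At 37: go right to 33.
  At 33: no left child.
  Visit 33.
  At 33: go right to 17.
    At 17: go left to 6.
      6 is a leaf — visit 6.
    Visit 17.
    At 17: go right to 5.
      At 5: go left to 4.
        At 4: no left child.
        Visit 4.
        At 4: go right to 3.
          At 3: go left to 10.
            10 is a leaf — visit 10.
          Visit 3.
          At 3: no right child.
      Visit 5.
      At 5: go right to 19.
        At 19: no left child.
        Visit 19.
        At 19: go right to 20.
          20 is a leaf — visit 20.

13, 18, 31, 38, 1, 37, 33, 6, 17, 4, 10, 3, 5, 19, 20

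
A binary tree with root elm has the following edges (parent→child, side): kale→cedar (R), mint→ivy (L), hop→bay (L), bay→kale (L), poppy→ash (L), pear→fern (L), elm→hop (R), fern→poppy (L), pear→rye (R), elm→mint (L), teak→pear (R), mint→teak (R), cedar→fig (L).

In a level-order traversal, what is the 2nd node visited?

Level-order visits nodes level by level from the root, left to right within each level.
Level 0: elm
Level 1: mint, hop
Level 2: ivy, teak, bay
Level 3: pear, kale
Level 4: fern, rye, cedar
Level 5: poppy, fig
Level 6: ash
Full level-order sequence: elm, mint, hop, ivy, teak, bay, pear, kale, fern, rye, cedar, poppy, fig, ash.

mint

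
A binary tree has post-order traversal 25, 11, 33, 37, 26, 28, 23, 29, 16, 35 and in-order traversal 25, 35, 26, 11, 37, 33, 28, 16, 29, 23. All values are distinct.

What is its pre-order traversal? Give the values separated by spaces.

35 25 16 28 26 37 11 33 29 23

The last element of post-order is the root; it splits in-order into left and right subtrees.
Root 35: left subtree has 1 node {25}, right has 8 {26, 11, 37, 33, 28, 16, 29, 23}.
  Root 16: left subtree has 5 nodes {26, 11, 37, 33, 28}, right has 2 {29, 23}.
    Root 28: left subtree has 4 nodes {26, 11, 37, 33}, right has 0 { }.
      Root 26: left subtree has 0 nodes { }, right has 3 {11, 37, 33}.
        Root 37: left subtree has 1 node {11}, right has 1 {33}.
    Root 29: left subtree has 0 nodes { }, right has 1 {23}.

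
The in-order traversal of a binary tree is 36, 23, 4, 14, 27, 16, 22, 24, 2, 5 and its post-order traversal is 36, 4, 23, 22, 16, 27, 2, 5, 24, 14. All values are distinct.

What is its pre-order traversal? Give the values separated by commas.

The last element of post-order is the root; it splits in-order into left and right subtrees.
Root 14: left subtree has 3 nodes {36, 23, 4}, right has 6 {27, 16, 22, 24, 2, 5}.
  Root 23: left subtree has 1 node {36}, right has 1 {4}.
  Root 24: left subtree has 3 nodes {27, 16, 22}, right has 2 {2, 5}.
    Root 27: left subtree has 0 nodes { }, right has 2 {16, 22}.
      Root 16: left subtree has 0 nodes { }, right has 1 {22}.
    Root 5: left subtree has 1 node {2}, right has 0 { }.

14, 23, 36, 4, 24, 27, 16, 22, 5, 2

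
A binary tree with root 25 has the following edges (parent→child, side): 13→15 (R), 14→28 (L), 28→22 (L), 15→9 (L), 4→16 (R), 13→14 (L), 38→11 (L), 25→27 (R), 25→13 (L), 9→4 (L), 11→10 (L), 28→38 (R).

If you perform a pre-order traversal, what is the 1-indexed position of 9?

Pre-order visits the node, then its left subtree, then its right subtree.
Visit 25.
At 25: go left to 13.
  Visit 13.
  At 13: go left to 14.
    Visit 14.
    At 14: go left to 28.
      Visit 28.
      At 28: go left to 22.
        22 is a leaf — visit 22.
      At 28: go right to 38.
        Visit 38.
        At 38: go left to 11.
          Visit 11.
          At 11: go left to 10.
            10 is a leaf — visit 10.
          At 11: no right child.
        At 38: no right child.
    At 14: no right child.
  At 13: go right to 15.
    Visit 15.
    At 15: go left to 9.
      Visit 9.
      At 9: go left to 4.
        Visit 4.
        At 4: no left child.
        At 4: go right to 16.
          16 is a leaf — visit 16.
      At 9: no right child.
    At 15: no right child.
At 25: go right to 27.
  27 is a leaf — visit 27.
Full pre-order sequence: 25, 13, 14, 28, 22, 38, 11, 10, 15, 9, 4, 16, 27.

10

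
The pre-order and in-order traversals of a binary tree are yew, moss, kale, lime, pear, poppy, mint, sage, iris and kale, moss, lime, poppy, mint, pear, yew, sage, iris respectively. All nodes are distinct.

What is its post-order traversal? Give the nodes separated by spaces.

kale mint poppy pear lime moss iris sage yew

The first element of pre-order is the root; it splits in-order into left and right subtrees.
Root yew: left subtree has 6 nodes {kale, moss, lime, poppy, mint, pear}, right has 2 {sage, iris}.
  Root moss: left subtree has 1 node {kale}, right has 4 {lime, poppy, mint, pear}.
    Root lime: left subtree has 0 nodes { }, right has 3 {poppy, mint, pear}.
      Root pear: left subtree has 2 nodes {poppy, mint}, right has 0 { }.
        Root poppy: left subtree has 0 nodes { }, right has 1 {mint}.
  Root sage: left subtree has 0 nodes { }, right has 1 {iris}.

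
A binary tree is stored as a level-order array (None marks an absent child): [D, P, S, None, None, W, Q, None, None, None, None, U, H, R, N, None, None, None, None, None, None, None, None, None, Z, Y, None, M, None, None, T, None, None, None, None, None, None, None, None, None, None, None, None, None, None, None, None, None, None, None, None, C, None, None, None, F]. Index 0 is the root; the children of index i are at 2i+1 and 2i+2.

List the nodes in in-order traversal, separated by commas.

P, D, U, Z, W, C, Y, H, S, F, M, R, Q, N, T

In-order visits the left subtree, then the node, then the right subtree.
At D: go left to P.
  P is a leaf — visit P.
Visit D.
At D: go right to S.
  At S: go left to W.
    At W: go left to U.
      At U: no left child.
      Visit U.
      At U: go right to Z.
        Z is a leaf — visit Z.
    Visit W.
    At W: go right to H.
      At H: go left to Y.
        At Y: go left to C.
          C is a leaf — visit C.
        Visit Y.
        At Y: no right child.
      Visit H.
      At H: no right child.
  Visit S.
  At S: go right to Q.
    At Q: go left to R.
      At R: go left to M.
        At M: go left to F.
          F is a leaf — visit F.
        Visit M.
        At M: no right child.
      Visit R.
      At R: no right child.
    Visit Q.
    At Q: go right to N.
      At N: no left child.
      Visit N.
      At N: go right to T.
        T is a leaf — visit T.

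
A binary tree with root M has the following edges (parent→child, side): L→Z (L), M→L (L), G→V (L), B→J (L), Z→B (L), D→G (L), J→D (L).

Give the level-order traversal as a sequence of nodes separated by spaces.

M L Z B J D G V

Level-order visits nodes level by level from the root, left to right within each level.
Level 0: M
Level 1: L
Level 2: Z
Level 3: B
Level 4: J
Level 5: D
Level 6: G
Level 7: V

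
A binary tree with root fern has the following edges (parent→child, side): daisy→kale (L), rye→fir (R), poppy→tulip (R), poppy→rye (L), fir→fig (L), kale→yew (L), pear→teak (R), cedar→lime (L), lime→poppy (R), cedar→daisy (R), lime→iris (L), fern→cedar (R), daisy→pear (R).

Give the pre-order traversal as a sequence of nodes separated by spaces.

fern cedar lime iris poppy rye fir fig tulip daisy kale yew pear teak

Pre-order visits the node, then its left subtree, then its right subtree.
Visit fern.
At fern: no left child.
At fern: go right to cedar.
  Visit cedar.
  At cedar: go left to lime.
    Visit lime.
    At lime: go left to iris.
      iris is a leaf — visit iris.
    At lime: go right to poppy.
      Visit poppy.
      At poppy: go left to rye.
        Visit rye.
        At rye: no left child.
        At rye: go right to fir.
          Visit fir.
          At fir: go left to fig.
            fig is a leaf — visit fig.
          At fir: no right child.
      At poppy: go right to tulip.
        tulip is a leaf — visit tulip.
  At cedar: go right to daisy.
    Visit daisy.
    At daisy: go left to kale.
      Visit kale.
      At kale: go left to yew.
        yew is a leaf — visit yew.
      At kale: no right child.
    At daisy: go right to pear.
      Visit pear.
      At pear: no left child.
      At pear: go right to teak.
        teak is a leaf — visit teak.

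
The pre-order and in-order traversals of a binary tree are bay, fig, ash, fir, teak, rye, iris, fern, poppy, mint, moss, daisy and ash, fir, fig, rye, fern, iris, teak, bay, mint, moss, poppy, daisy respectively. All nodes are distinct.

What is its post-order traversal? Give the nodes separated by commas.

fir, ash, fern, iris, rye, teak, fig, moss, mint, daisy, poppy, bay

The first element of pre-order is the root; it splits in-order into left and right subtrees.
Root bay: left subtree has 7 nodes {ash, fir, fig, rye, fern, iris, teak}, right has 4 {mint, moss, poppy, daisy}.
  Root fig: left subtree has 2 nodes {ash, fir}, right has 4 {rye, fern, iris, teak}.
    Root ash: left subtree has 0 nodes { }, right has 1 {fir}.
    Root teak: left subtree has 3 nodes {rye, fern, iris}, right has 0 { }.
      Root rye: left subtree has 0 nodes { }, right has 2 {fern, iris}.
        Root iris: left subtree has 1 node {fern}, right has 0 { }.
  Root poppy: left subtree has 2 nodes {mint, moss}, right has 1 {daisy}.
    Root mint: left subtree has 0 nodes { }, right has 1 {moss}.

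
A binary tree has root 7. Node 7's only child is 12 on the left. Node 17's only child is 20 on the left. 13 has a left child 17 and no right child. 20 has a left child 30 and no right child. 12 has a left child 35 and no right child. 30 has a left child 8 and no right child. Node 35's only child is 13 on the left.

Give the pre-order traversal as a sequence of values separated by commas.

Pre-order visits the node, then its left subtree, then its right subtree.
Visit 7.
At 7: go left to 12.
  Visit 12.
  At 12: go left to 35.
    Visit 35.
    At 35: go left to 13.
      Visit 13.
      At 13: go left to 17.
        Visit 17.
        At 17: go left to 20.
          Visit 20.
          At 20: go left to 30.
            Visit 30.
            At 30: go left to 8.
              8 is a leaf — visit 8.
            At 30: no right child.
          At 20: no right child.
        At 17: no right child.
      At 13: no right child.
    At 35: no right child.
  At 12: no right child.
At 7: no right child.

7, 12, 35, 13, 17, 20, 30, 8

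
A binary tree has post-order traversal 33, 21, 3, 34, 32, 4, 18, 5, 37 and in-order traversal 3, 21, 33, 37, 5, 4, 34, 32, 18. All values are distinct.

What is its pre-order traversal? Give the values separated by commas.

37, 3, 21, 33, 5, 18, 4, 32, 34

The last element of post-order is the root; it splits in-order into left and right subtrees.
Root 37: left subtree has 3 nodes {3, 21, 33}, right has 5 {5, 4, 34, 32, 18}.
  Root 3: left subtree has 0 nodes { }, right has 2 {21, 33}.
    Root 21: left subtree has 0 nodes { }, right has 1 {33}.
  Root 5: left subtree has 0 nodes { }, right has 4 {4, 34, 32, 18}.
    Root 18: left subtree has 3 nodes {4, 34, 32}, right has 0 { }.
      Root 4: left subtree has 0 nodes { }, right has 2 {34, 32}.
        Root 32: left subtree has 1 node {34}, right has 0 { }.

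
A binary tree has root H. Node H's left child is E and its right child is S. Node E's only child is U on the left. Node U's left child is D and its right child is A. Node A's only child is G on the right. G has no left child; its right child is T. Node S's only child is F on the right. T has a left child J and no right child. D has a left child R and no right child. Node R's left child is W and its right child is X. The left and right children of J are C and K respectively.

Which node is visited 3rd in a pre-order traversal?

Pre-order visits the node, then its left subtree, then its right subtree.
Visit H.
At H: go left to E.
  Visit E.
  At E: go left to U.
    Visit U.
    At U: go left to D.
      Visit D.
      At D: go left to R.
        Visit R.
        At R: go left to W.
          W is a leaf — visit W.
        At R: go right to X.
          X is a leaf — visit X.
      At D: no right child.
    At U: go right to A.
      Visit A.
      At A: no left child.
      At A: go right to G.
        Visit G.
        At G: no left child.
        At G: go right to T.
          Visit T.
          At T: go left to J.
            Visit J.
            At J: go left to C.
              C is a leaf — visit C.
            At J: go right to K.
              K is a leaf — visit K.
          At T: no right child.
  At E: no right child.
At H: go right to S.
  Visit S.
  At S: no left child.
  At S: go right to F.
    F is a leaf — visit F.
Full pre-order sequence: H, E, U, D, R, W, X, A, G, T, J, C, K, S, F.

U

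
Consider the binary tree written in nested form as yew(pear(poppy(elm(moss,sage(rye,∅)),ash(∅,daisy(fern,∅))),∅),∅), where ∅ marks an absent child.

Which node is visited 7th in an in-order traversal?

fern

In-order visits the left subtree, then the node, then the right subtree.
At yew: go left to pear.
  At pear: go left to poppy.
    At poppy: go left to elm.
      At elm: go left to moss.
        moss is a leaf — visit moss.
      Visit elm.
      At elm: go right to sage.
        At sage: go left to rye.
          rye is a leaf — visit rye.
        Visit sage.
        At sage: no right child.
    Visit poppy.
    At poppy: go right to ash.
      At ash: no left child.
      Visit ash.
      At ash: go right to daisy.
        At daisy: go left to fern.
          fern is a leaf — visit fern.
        Visit daisy.
        At daisy: no right child.
  Visit pear.
  At pear: no right child.
Visit yew.
At yew: no right child.
Full in-order sequence: moss, elm, rye, sage, poppy, ash, fern, daisy, pear, yew.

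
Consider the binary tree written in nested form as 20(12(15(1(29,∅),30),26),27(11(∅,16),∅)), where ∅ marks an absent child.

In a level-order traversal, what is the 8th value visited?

Level-order visits nodes level by level from the root, left to right within each level.
Level 0: 20
Level 1: 12, 27
Level 2: 15, 26, 11
Level 3: 1, 30, 16
Level 4: 29
Full level-order sequence: 20, 12, 27, 15, 26, 11, 1, 30, 16, 29.

30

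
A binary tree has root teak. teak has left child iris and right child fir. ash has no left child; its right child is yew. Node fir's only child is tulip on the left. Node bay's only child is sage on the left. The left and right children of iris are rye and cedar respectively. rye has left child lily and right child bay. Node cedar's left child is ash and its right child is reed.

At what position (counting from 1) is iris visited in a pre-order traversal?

Pre-order visits the node, then its left subtree, then its right subtree.
Visit teak.
At teak: go left to iris.
  Visit iris.
  At iris: go left to rye.
    Visit rye.
    At rye: go left to lily.
      lily is a leaf — visit lily.
    At rye: go right to bay.
      Visit bay.
      At bay: go left to sage.
        sage is a leaf — visit sage.
      At bay: no right child.
  At iris: go right to cedar.
    Visit cedar.
    At cedar: go left to ash.
      Visit ash.
      At ash: no left child.
      At ash: go right to yew.
        yew is a leaf — visit yew.
    At cedar: go right to reed.
      reed is a leaf — visit reed.
At teak: go right to fir.
  Visit fir.
  At fir: go left to tulip.
    tulip is a leaf — visit tulip.
  At fir: no right child.
Full pre-order sequence: teak, iris, rye, lily, bay, sage, cedar, ash, yew, reed, fir, tulip.

2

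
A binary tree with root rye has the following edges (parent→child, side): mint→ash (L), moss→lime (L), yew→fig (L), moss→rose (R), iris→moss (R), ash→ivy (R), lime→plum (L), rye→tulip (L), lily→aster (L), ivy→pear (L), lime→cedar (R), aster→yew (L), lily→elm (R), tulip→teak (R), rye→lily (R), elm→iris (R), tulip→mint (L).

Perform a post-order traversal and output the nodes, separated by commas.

Post-order visits the left subtree, then the right subtree, then the node.
At rye: go left to tulip.
  At tulip: go left to mint.
    At mint: go left to ash.
      At ash: no left child.
      At ash: go right to ivy.
        At ivy: go left to pear.
          pear is a leaf — visit pear.
        At ivy: no right child.
        Visit ivy.
      Visit ash.
    At mint: no right child.
    Visit mint.
  At tulip: go right to teak.
    teak is a leaf — visit teak.
  Visit tulip.
At rye: go right to lily.
  At lily: go left to aster.
    At aster: go left to yew.
      At yew: go left to fig.
        fig is a leaf — visit fig.
      At yew: no right child.
      Visit yew.
    At aster: no right child.
    Visit aster.
  At lily: go right to elm.
    At elm: no left child.
    At elm: go right to iris.
      At iris: no left child.
      At iris: go right to moss.
        At moss: go left to lime.
          At lime: go left to plum.
            plum is a leaf — visit plum.
          At lime: go right to cedar.
            cedar is a leaf — visit cedar.
          Visit lime.
        At moss: go right to rose.
          rose is a leaf — visit rose.
        Visit moss.
      Visit iris.
    Visit elm.
  Visit lily.
Visit rye.

pear, ivy, ash, mint, teak, tulip, fig, yew, aster, plum, cedar, lime, rose, moss, iris, elm, lily, rye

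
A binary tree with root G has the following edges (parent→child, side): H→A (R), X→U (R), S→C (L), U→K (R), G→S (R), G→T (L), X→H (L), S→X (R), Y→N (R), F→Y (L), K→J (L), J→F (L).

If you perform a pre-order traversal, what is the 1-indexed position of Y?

12

Pre-order visits the node, then its left subtree, then its right subtree.
Visit G.
At G: go left to T.
  T is a leaf — visit T.
At G: go right to S.
  Visit S.
  At S: go left to C.
    C is a leaf — visit C.
  At S: go right to X.
    Visit X.
    At X: go left to H.
      Visit H.
      At H: no left child.
      At H: go right to A.
        A is a leaf — visit A.
    At X: go right to U.
      Visit U.
      At U: no left child.
      At U: go right to K.
        Visit K.
        At K: go left to J.
          Visit J.
          At J: go left to F.
            Visit F.
            At F: go left to Y.
              Visit Y.
              At Y: no left child.
              At Y: go right to N.
                N is a leaf — visit N.
            At F: no right child.
          At J: no right child.
        At K: no right child.
Full pre-order sequence: G, T, S, C, X, H, A, U, K, J, F, Y, N.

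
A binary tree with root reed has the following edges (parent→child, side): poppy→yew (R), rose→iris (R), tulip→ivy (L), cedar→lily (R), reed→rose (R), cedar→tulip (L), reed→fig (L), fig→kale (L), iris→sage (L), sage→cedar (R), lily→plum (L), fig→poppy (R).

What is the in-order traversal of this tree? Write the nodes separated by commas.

kale, fig, poppy, yew, reed, rose, sage, ivy, tulip, cedar, plum, lily, iris

In-order visits the left subtree, then the node, then the right subtree.
At reed: go left to fig.
  At fig: go left to kale.
    kale is a leaf — visit kale.
  Visit fig.
  At fig: go right to poppy.
    At poppy: no left child.
    Visit poppy.
    At poppy: go right to yew.
      yew is a leaf — visit yew.
Visit reed.
At reed: go right to rose.
  At rose: no left child.
  Visit rose.
  At rose: go right to iris.
    At iris: go left to sage.
      At sage: no left child.
      Visit sage.
      At sage: go right to cedar.
        At cedar: go left to tulip.
          At tulip: go left to ivy.
            ivy is a leaf — visit ivy.
          Visit tulip.
          At tulip: no right child.
        Visit cedar.
        At cedar: go right to lily.
          At lily: go left to plum.
            plum is a leaf — visit plum.
          Visit lily.
          At lily: no right child.
    Visit iris.
    At iris: no right child.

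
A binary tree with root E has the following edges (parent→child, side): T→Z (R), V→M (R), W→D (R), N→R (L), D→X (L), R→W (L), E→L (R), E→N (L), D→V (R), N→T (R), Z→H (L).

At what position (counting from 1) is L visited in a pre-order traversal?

12

Pre-order visits the node, then its left subtree, then its right subtree.
Visit E.
At E: go left to N.
  Visit N.
  At N: go left to R.
    Visit R.
    At R: go left to W.
      Visit W.
      At W: no left child.
      At W: go right to D.
        Visit D.
        At D: go left to X.
          X is a leaf — visit X.
        At D: go right to V.
          Visit V.
          At V: no left child.
          At V: go right to M.
            M is a leaf — visit M.
    At R: no right child.
  At N: go right to T.
    Visit T.
    At T: no left child.
    At T: go right to Z.
      Visit Z.
      At Z: go left to H.
        H is a leaf — visit H.
      At Z: no right child.
At E: go right to L.
  L is a leaf — visit L.
Full pre-order sequence: E, N, R, W, D, X, V, M, T, Z, H, L.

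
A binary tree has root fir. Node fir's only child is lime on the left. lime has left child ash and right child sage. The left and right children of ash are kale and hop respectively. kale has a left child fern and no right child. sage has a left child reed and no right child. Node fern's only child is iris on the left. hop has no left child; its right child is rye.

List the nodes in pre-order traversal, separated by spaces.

fir lime ash kale fern iris hop rye sage reed

Pre-order visits the node, then its left subtree, then its right subtree.
Visit fir.
At fir: go left to lime.
  Visit lime.
  At lime: go left to ash.
    Visit ash.
    At ash: go left to kale.
      Visit kale.
      At kale: go left to fern.
        Visit fern.
        At fern: go left to iris.
          iris is a leaf — visit iris.
        At fern: no right child.
      At kale: no right child.
    At ash: go right to hop.
      Visit hop.
      At hop: no left child.
      At hop: go right to rye.
        rye is a leaf — visit rye.
  At lime: go right to sage.
    Visit sage.
    At sage: go left to reed.
      reed is a leaf — visit reed.
    At sage: no right child.
At fir: no right child.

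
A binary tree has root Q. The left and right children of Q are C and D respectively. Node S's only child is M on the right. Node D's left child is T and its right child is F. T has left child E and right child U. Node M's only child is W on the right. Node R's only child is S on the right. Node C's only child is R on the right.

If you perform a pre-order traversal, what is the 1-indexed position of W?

Pre-order visits the node, then its left subtree, then its right subtree.
Visit Q.
At Q: go left to C.
  Visit C.
  At C: no left child.
  At C: go right to R.
    Visit R.
    At R: no left child.
    At R: go right to S.
      Visit S.
      At S: no left child.
      At S: go right to M.
        Visit M.
        At M: no left child.
        At M: go right to W.
          W is a leaf — visit W.
At Q: go right to D.
  Visit D.
  At D: go left to T.
    Visit T.
    At T: go left to E.
      E is a leaf — visit E.
    At T: go right to U.
      U is a leaf — visit U.
  At D: go right to F.
    F is a leaf — visit F.
Full pre-order sequence: Q, C, R, S, M, W, D, T, E, U, F.

6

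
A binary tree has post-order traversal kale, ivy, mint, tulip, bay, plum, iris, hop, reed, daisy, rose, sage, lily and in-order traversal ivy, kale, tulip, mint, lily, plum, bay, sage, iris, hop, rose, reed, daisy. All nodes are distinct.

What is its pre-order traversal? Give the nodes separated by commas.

lily, tulip, ivy, kale, mint, sage, plum, bay, rose, hop, iris, daisy, reed

The last element of post-order is the root; it splits in-order into left and right subtrees.
Root lily: left subtree has 4 nodes {ivy, kale, tulip, mint}, right has 8 {plum, bay, sage, iris, hop, rose, reed, daisy}.
  Root tulip: left subtree has 2 nodes {ivy, kale}, right has 1 {mint}.
    Root ivy: left subtree has 0 nodes { }, right has 1 {kale}.
  Root sage: left subtree has 2 nodes {plum, bay}, right has 5 {iris, hop, rose, reed, daisy}.
    Root plum: left subtree has 0 nodes { }, right has 1 {bay}.
    Root rose: left subtree has 2 nodes {iris, hop}, right has 2 {reed, daisy}.
      Root hop: left subtree has 1 node {iris}, right has 0 { }.
      Root daisy: left subtree has 1 node {reed}, right has 0 { }.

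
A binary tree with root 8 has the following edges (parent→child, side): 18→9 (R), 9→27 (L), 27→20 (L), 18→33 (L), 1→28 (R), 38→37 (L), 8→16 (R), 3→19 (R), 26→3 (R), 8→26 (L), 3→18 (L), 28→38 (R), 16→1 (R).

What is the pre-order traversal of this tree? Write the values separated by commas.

Pre-order visits the node, then its left subtree, then its right subtree.
Visit 8.
At 8: go left to 26.
  Visit 26.
  At 26: no left child.
  At 26: go right to 3.
    Visit 3.
    At 3: go left to 18.
      Visit 18.
      At 18: go left to 33.
        33 is a leaf — visit 33.
      At 18: go right to 9.
        Visit 9.
        At 9: go left to 27.
          Visit 27.
          At 27: go left to 20.
            20 is a leaf — visit 20.
          At 27: no right child.
        At 9: no right child.
    At 3: go right to 19.
      19 is a leaf — visit 19.
At 8: go right to 16.
  Visit 16.
  At 16: no left child.
  At 16: go right to 1.
    Visit 1.
    At 1: no left child.
    At 1: go right to 28.
      Visit 28.
      At 28: no left child.
      At 28: go right to 38.
        Visit 38.
        At 38: go left to 37.
          37 is a leaf — visit 37.
        At 38: no right child.

8, 26, 3, 18, 33, 9, 27, 20, 19, 16, 1, 28, 38, 37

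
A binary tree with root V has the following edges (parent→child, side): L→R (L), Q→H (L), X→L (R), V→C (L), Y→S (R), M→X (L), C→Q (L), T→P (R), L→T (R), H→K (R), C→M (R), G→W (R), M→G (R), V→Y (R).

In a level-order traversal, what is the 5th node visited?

M

Level-order visits nodes level by level from the root, left to right within each level.
Level 0: V
Level 1: C, Y
Level 2: Q, M, S
Level 3: H, X, G
Level 4: K, L, W
Level 5: R, T
Level 6: P
Full level-order sequence: V, C, Y, Q, M, S, H, X, G, K, L, W, R, T, P.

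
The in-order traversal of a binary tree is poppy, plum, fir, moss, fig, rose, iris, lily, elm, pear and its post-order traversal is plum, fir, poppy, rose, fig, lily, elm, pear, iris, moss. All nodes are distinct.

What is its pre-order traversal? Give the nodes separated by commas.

moss, poppy, fir, plum, iris, fig, rose, pear, elm, lily

The last element of post-order is the root; it splits in-order into left and right subtrees.
Root moss: left subtree has 3 nodes {poppy, plum, fir}, right has 6 {fig, rose, iris, lily, elm, pear}.
  Root poppy: left subtree has 0 nodes { }, right has 2 {plum, fir}.
    Root fir: left subtree has 1 node {plum}, right has 0 { }.
  Root iris: left subtree has 2 nodes {fig, rose}, right has 3 {lily, elm, pear}.
    Root fig: left subtree has 0 nodes { }, right has 1 {rose}.
    Root pear: left subtree has 2 nodes {lily, elm}, right has 0 { }.
      Root elm: left subtree has 1 node {lily}, right has 0 { }.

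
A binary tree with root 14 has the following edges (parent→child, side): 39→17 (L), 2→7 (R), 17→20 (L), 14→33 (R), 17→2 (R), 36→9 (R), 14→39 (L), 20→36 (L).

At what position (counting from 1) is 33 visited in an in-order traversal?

9

In-order visits the left subtree, then the node, then the right subtree.
At 14: go left to 39.
  At 39: go left to 17.
    At 17: go left to 20.
      At 20: go left to 36.
        At 36: no left child.
        Visit 36.
        At 36: go right to 9.
          9 is a leaf — visit 9.
      Visit 20.
      At 20: no right child.
    Visit 17.
    At 17: go right to 2.
      At 2: no left child.
      Visit 2.
      At 2: go right to 7.
        7 is a leaf — visit 7.
  Visit 39.
  At 39: no right child.
Visit 14.
At 14: go right to 33.
  33 is a leaf — visit 33.
Full in-order sequence: 36, 9, 20, 17, 2, 7, 39, 14, 33.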